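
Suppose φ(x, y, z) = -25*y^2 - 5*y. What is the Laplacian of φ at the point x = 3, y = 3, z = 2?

-50

∂²φ/∂x² = 0
∂²φ/∂y² = -50
∂²φ/∂z² = 0
∇²φ = -50
At (3, 3, 2): -50.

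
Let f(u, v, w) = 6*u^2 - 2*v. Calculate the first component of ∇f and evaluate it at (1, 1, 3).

(∇f)_1 = ∂f/∂u = 12*u
At (1, 1, 3): 12.

12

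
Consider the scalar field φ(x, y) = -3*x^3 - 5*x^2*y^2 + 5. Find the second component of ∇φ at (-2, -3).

120

(∇φ)_2 = ∂φ/∂y = -10*x^2*y
At (-2, -3): 120.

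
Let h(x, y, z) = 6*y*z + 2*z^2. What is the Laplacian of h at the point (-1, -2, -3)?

4

∂²h/∂x² = 0
∂²h/∂y² = 0
∂²h/∂z² = 4
∇²h = 4
At (-1, -2, -3): 4.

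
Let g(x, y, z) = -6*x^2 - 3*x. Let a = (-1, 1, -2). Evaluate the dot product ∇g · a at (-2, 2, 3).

-21

∂g/∂x = -12*x - 3
∂g/∂y = 0
∂g/∂z = 0
∇g at (-2, 2, 3) = (21, 0, 0)
∇g · a = (21)(-1) + (0)(1) + (0)(-2) = -21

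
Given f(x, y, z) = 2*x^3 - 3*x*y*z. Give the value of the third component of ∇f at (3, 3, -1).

(∇f)_3 = ∂f/∂z = -3*x*y
At (3, 3, -1): -27.

-27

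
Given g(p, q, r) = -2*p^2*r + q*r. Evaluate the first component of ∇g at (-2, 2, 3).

24

(∇g)_1 = ∂g/∂p = -4*p*r
At (-2, 2, 3): 24.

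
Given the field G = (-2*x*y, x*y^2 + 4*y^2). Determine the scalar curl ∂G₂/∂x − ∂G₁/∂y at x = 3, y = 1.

7

∂G₂/∂x = y^2
∂G₁/∂y = -2*x
Scalar curl = 2*x + y^2
At (3, 1): 7.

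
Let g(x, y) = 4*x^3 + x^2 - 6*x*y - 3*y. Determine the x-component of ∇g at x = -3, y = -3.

(∇g)_1 = ∂g/∂x = 12*x^2 + 2*x - 6*y
At (-3, -3): 120.

120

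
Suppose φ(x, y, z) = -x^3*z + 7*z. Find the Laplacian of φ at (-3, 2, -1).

∂²φ/∂x² = -6*x*z
∂²φ/∂y² = 0
∂²φ/∂z² = 0
∇²φ = -6*x*z
At (-3, 2, -1): -18.

-18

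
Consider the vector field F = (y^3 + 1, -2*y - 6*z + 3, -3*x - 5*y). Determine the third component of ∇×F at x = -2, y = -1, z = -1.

-3

(∇×F)_3 = ∂F₂/∂x − ∂F₁/∂y
= 0 − (3*y^2)
= -3*y^2
At (-2, -1, -1): -3.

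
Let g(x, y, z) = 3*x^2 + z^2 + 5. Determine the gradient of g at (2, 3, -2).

∂g/∂x = 6*x
∂g/∂y = 0
∂g/∂z = 2*z
∇g = (6*x, 0, 2*z)
At (2, 3, -2): (12, 0, -4).

(12, 0, -4)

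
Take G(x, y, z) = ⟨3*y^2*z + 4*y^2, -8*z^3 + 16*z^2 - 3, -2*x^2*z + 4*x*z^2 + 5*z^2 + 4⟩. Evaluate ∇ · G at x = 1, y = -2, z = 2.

∂G₁/∂x = 0
∂G₂/∂y = 0
∂G₃/∂z = -2*x^2 + 8*x*z + 10*z
∇·G = -2*x^2 + 8*x*z + 10*z
At (1, -2, 2): 34.

34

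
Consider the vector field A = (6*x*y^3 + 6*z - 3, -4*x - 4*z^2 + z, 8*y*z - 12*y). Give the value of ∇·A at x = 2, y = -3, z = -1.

-186

∂A₁/∂x = 6*y^3
∂A₂/∂y = 0
∂A₃/∂z = 8*y
∇·A = 6*y^3 + 8*y
At (2, -3, -1): -186.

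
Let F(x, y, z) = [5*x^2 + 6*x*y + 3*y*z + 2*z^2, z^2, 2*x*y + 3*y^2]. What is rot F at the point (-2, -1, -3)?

(-4, -13, 21)

(∇×F)₁ = ∂F₃/∂y − ∂F₂/∂z = 2*x + 6*y - 2*z
(∇×F)₂ = ∂F₁/∂z − ∂F₃/∂x = y + 4*z
(∇×F)₃ = ∂F₂/∂x − ∂F₁/∂y = -6*x - 3*z
∇×F = (2*x + 6*y - 2*z, y + 4*z, -6*x - 3*z)
At (-2, -1, -3): (-4, -13, 21).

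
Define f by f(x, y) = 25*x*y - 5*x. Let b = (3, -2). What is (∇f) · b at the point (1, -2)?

-215

∂f/∂x = 25*y - 5
∂f/∂y = 25*x
∇f at (1, -2) = (-55, 25)
∇f · b = (-55)(3) + (25)(-2) = -215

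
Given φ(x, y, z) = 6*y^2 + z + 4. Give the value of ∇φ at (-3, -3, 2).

∂φ/∂x = 0
∂φ/∂y = 12*y
∂φ/∂z = 1
∇φ = (0, 12*y, 1)
At (-3, -3, 2): (0, -36, 1).

(0, -36, 1)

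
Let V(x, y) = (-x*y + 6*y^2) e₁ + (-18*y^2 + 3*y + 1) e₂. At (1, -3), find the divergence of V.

∂V₁/∂x = -y
∂V₂/∂y = -36*y + 3
∇·V = -37*y + 3
At (1, -3): 114.

114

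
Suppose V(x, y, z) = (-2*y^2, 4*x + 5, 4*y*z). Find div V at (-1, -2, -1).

-8

∂V₁/∂x = 0
∂V₂/∂y = 0
∂V₃/∂z = 4*y
∇·V = 4*y
At (-1, -2, -1): -8.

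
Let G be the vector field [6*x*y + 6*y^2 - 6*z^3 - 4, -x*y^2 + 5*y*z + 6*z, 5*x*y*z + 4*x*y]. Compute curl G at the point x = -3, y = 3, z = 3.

(∇×G)₁ = ∂G₃/∂y − ∂G₂/∂z = 5*x*z + 4*x - 5*y - 6
(∇×G)₂ = ∂G₁/∂z − ∂G₃/∂x = -5*y*z - 4*y - 18*z^2
(∇×G)₃ = ∂G₂/∂x − ∂G₁/∂y = -6*x - y^2 - 12*y
∇×G = (5*x*z + 4*x - 5*y - 6, -5*y*z - 4*y - 18*z^2, -6*x - y^2 - 12*y)
At (-3, 3, 3): (-78, -219, -27).

(-78, -219, -27)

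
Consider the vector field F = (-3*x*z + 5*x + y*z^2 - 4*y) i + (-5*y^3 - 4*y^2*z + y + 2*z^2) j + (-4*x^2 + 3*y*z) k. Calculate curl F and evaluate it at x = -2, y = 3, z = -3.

(∇×F)₁ = ∂F₃/∂y − ∂F₂/∂z = 4*y^2 - z
(∇×F)₂ = ∂F₁/∂z − ∂F₃/∂x = 5*x + 2*y*z
(∇×F)₃ = ∂F₂/∂x − ∂F₁/∂y = -z^2 + 4
∇×F = (4*y^2 - z, 5*x + 2*y*z, -z^2 + 4)
At (-2, 3, -3): (39, -28, -5).

(39, -28, -5)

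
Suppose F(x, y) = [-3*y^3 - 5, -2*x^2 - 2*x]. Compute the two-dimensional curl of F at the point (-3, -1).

19

∂F₂/∂x = -4*x - 2
∂F₁/∂y = -9*y^2
Scalar curl = -4*x + 9*y^2 - 2
At (-3, -1): 19.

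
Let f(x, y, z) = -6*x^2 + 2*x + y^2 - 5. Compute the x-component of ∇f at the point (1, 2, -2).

-10

(∇f)_1 = ∂f/∂x = -12*x + 2
At (1, 2, -2): -10.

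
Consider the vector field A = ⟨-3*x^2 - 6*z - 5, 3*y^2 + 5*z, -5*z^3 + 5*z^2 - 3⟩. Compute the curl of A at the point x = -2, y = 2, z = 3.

(∇×A)₁ = ∂A₃/∂y − ∂A₂/∂z = -5
(∇×A)₂ = ∂A₁/∂z − ∂A₃/∂x = -6
(∇×A)₃ = ∂A₂/∂x − ∂A₁/∂y = 0
∇×A = (-5, -6, 0)
At (-2, 2, 3): (-5, -6, 0).

(-5, -6, 0)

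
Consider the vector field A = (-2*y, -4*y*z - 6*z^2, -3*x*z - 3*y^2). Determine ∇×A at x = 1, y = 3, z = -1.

(∇×A)₁ = ∂A₃/∂y − ∂A₂/∂z = -2*y + 12*z
(∇×A)₂ = ∂A₁/∂z − ∂A₃/∂x = 3*z
(∇×A)₃ = ∂A₂/∂x − ∂A₁/∂y = 2
∇×A = (-2*y + 12*z, 3*z, 2)
At (1, 3, -1): (-18, -3, 2).

(-18, -3, 2)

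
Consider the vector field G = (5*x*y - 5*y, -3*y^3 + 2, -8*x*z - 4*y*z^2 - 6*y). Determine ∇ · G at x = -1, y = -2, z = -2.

-70

∂G₁/∂x = 5*y
∂G₂/∂y = -9*y^2
∂G₃/∂z = -8*x - 8*y*z
∇·G = -8*x - 9*y^2 - 8*y*z + 5*y
At (-1, -2, -2): -70.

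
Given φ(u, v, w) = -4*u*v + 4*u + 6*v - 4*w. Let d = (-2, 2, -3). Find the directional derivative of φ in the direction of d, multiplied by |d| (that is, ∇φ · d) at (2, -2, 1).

∂φ/∂u = -4*v + 4
∂φ/∂v = -4*u + 6
∂φ/∂w = -4
∇φ at (2, -2, 1) = (12, -2, -4)
∇φ · d = (12)(-2) + (-2)(2) + (-4)(-3) = -16

-16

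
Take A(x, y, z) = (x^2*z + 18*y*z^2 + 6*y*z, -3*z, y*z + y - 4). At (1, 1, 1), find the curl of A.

(5, 43, -24)

(∇×A)₁ = ∂A₃/∂y − ∂A₂/∂z = z + 4
(∇×A)₂ = ∂A₁/∂z − ∂A₃/∂x = x^2 + 36*y*z + 6*y
(∇×A)₃ = ∂A₂/∂x − ∂A₁/∂y = -18*z^2 - 6*z
∇×A = (z + 4, x^2 + 36*y*z + 6*y, -18*z^2 - 6*z)
At (1, 1, 1): (5, 43, -24).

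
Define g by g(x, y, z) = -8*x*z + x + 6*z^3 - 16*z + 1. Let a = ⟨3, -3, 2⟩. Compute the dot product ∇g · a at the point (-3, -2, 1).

∂g/∂x = -8*z + 1
∂g/∂y = 0
∂g/∂z = -8*x + 18*z^2 - 16
∇g at (-3, -2, 1) = (-7, 0, 26)
∇g · a = (-7)(3) + (0)(-3) + (26)(2) = 31

31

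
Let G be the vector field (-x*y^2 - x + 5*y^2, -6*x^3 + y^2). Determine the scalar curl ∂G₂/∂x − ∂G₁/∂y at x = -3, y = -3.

∂G₂/∂x = -18*x^2
∂G₁/∂y = -2*x*y + 10*y
Scalar curl = -18*x^2 + 2*x*y - 10*y
At (-3, -3): -114.

-114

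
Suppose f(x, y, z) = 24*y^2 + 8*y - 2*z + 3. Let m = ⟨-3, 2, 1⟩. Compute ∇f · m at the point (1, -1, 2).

∂f/∂x = 0
∂f/∂y = 48*y + 8
∂f/∂z = -2
∇f at (1, -1, 2) = (0, -40, -2)
∇f · m = (0)(-3) + (-40)(2) + (-2)(1) = -82

-82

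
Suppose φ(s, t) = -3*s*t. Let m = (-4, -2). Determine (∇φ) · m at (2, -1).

0

∂φ/∂s = -3*t
∂φ/∂t = -3*s
∇φ at (2, -1) = (3, -6)
∇φ · m = (3)(-4) + (-6)(-2) = 0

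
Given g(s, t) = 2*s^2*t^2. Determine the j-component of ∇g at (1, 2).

8

(∇g)_2 = ∂g/∂t = 4*s^2*t
At (1, 2): 8.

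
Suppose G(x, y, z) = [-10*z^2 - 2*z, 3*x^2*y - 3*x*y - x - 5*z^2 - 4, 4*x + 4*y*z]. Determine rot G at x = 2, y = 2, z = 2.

(∇×G)₁ = ∂G₃/∂y − ∂G₂/∂z = 14*z
(∇×G)₂ = ∂G₁/∂z − ∂G₃/∂x = -20*z - 6
(∇×G)₃ = ∂G₂/∂x − ∂G₁/∂y = 6*x*y - 3*y - 1
∇×G = (14*z, -20*z - 6, 6*x*y - 3*y - 1)
At (2, 2, 2): (28, -46, 17).

(28, -46, 17)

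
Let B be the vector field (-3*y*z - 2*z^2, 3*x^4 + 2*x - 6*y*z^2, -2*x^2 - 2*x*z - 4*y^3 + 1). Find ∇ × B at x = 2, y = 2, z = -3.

(-120, 8, 89)

(∇×B)₁ = ∂B₃/∂y − ∂B₂/∂z = -12*y^2 + 12*y*z
(∇×B)₂ = ∂B₁/∂z − ∂B₃/∂x = 4*x - 3*y - 2*z
(∇×B)₃ = ∂B₂/∂x − ∂B₁/∂y = 12*x^3 + 3*z + 2
∇×B = (-12*y^2 + 12*y*z, 4*x - 3*y - 2*z, 12*x^3 + 3*z + 2)
At (2, 2, -3): (-120, 8, 89).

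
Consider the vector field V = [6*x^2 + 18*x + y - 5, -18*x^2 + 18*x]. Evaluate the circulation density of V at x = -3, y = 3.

∂V₂/∂x = -36*x + 18
∂V₁/∂y = 1
Scalar curl = -36*x + 17
At (-3, 3): 125.

125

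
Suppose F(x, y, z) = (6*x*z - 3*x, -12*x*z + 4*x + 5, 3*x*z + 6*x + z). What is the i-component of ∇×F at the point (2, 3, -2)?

24

(∇×F)_1 = ∂F₃/∂y − ∂F₂/∂z
= 0 − (-12*x)
= 12*x
At (2, 3, -2): 24.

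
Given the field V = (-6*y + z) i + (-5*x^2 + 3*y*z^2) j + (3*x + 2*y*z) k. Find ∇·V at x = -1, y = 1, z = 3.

29

∂V₁/∂x = 0
∂V₂/∂y = 3*z^2
∂V₃/∂z = 2*y
∇·V = 2*y + 3*z^2
At (-1, 1, 3): 29.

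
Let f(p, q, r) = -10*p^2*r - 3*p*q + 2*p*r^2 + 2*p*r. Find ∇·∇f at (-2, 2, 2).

-48

∂²f/∂p² = -20*r
∂²f/∂q² = 0
∂²f/∂r² = 4*p
∇²f = 4*p - 20*r
At (-2, 2, 2): -48.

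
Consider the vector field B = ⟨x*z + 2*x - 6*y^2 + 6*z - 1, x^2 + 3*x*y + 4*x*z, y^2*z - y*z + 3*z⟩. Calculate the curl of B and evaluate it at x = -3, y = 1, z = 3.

(∇×B)₁ = ∂B₃/∂y − ∂B₂/∂z = -4*x + 2*y*z - z
(∇×B)₂ = ∂B₁/∂z − ∂B₃/∂x = x + 6
(∇×B)₃ = ∂B₂/∂x − ∂B₁/∂y = 2*x + 15*y + 4*z
∇×B = (-4*x + 2*y*z - z, x + 6, 2*x + 15*y + 4*z)
At (-3, 1, 3): (15, 3, 21).

(15, 3, 21)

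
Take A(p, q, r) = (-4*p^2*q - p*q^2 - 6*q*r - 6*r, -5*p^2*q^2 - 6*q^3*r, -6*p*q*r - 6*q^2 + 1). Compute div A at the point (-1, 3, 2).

-321

∂A₁/∂p = -8*p*q - q^2
∂A₂/∂q = -10*p^2*q - 18*q^2*r
∂A₃/∂r = -6*p*q
∇·A = -10*p^2*q - 14*p*q - 18*q^2*r - q^2
At (-1, 3, 2): -321.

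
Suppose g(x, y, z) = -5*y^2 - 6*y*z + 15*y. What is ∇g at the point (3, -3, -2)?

∂g/∂x = 0
∂g/∂y = -10*y - 6*z + 15
∂g/∂z = -6*y
∇g = (0, -10*y - 6*z + 15, -6*y)
At (3, -3, -2): (0, 57, 18).

(0, 57, 18)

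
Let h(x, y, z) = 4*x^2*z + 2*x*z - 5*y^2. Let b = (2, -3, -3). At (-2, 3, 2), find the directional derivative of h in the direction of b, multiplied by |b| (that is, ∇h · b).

∂h/∂x = 8*x*z + 2*z
∂h/∂y = -10*y
∂h/∂z = 4*x^2 + 2*x
∇h at (-2, 3, 2) = (-28, -30, 12)
∇h · b = (-28)(2) + (-30)(-3) + (12)(-3) = -2

-2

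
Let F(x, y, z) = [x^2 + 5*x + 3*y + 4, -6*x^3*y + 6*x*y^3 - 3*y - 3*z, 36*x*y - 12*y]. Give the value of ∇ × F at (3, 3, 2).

(∇×F)₁ = ∂F₃/∂y − ∂F₂/∂z = 36*x - 9
(∇×F)₂ = ∂F₁/∂z − ∂F₃/∂x = -36*y
(∇×F)₃ = ∂F₂/∂x − ∂F₁/∂y = -18*x^2*y + 6*y^3 - 3
∇×F = (36*x - 9, -36*y, -18*x^2*y + 6*y^3 - 3)
At (3, 3, 2): (99, -108, -327).

(99, -108, -327)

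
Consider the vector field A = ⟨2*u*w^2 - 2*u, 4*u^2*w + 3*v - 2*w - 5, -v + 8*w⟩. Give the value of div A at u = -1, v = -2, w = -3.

∂A₁/∂u = 2*w^2 - 2
∂A₂/∂v = 3
∂A₃/∂w = 8
∇·A = 2*w^2 + 9
At (-1, -2, -3): 27.

27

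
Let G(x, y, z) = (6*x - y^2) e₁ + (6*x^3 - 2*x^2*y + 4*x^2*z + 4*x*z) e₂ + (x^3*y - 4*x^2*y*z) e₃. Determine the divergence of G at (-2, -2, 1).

30

∂G₁/∂x = 6
∂G₂/∂y = -2*x^2
∂G₃/∂z = -4*x^2*y
∇·G = -4*x^2*y - 2*x^2 + 6
At (-2, -2, 1): 30.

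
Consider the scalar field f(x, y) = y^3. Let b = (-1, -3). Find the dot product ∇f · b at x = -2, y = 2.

∂f/∂x = 0
∂f/∂y = 3*y^2
∇f at (-2, 2) = (0, 12)
∇f · b = (0)(-1) + (12)(-3) = -36

-36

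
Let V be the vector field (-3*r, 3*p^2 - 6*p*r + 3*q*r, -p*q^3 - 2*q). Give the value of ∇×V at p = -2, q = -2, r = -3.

(∇×V)₁ = ∂V₃/∂q − ∂V₂/∂r = -3*p*q^2 + 6*p - 3*q - 2
(∇×V)₂ = ∂V₁/∂r − ∂V₃/∂p = q^3 - 3
(∇×V)₃ = ∂V₂/∂p − ∂V₁/∂q = 6*p - 6*r
∇×V = (-3*p*q^2 + 6*p - 3*q - 2, q^3 - 3, 6*p - 6*r)
At (-2, -2, -3): (16, -11, 6).

(16, -11, 6)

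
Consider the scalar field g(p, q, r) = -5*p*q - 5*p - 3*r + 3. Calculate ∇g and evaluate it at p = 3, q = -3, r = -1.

(10, -15, -3)

∂g/∂p = -5*q - 5
∂g/∂q = -5*p
∂g/∂r = -3
∇g = (-5*q - 5, -5*p, -3)
At (3, -3, -1): (10, -15, -3).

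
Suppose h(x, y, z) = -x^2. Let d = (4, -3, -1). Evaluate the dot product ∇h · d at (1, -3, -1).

∂h/∂x = -2*x
∂h/∂y = 0
∂h/∂z = 0
∇h at (1, -3, -1) = (-2, 0, 0)
∇h · d = (-2)(4) + (0)(-3) + (0)(-1) = -8

-8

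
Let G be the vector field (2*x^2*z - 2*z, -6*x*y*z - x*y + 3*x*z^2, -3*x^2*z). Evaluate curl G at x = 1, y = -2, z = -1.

(∇×G)₁ = ∂G₃/∂y − ∂G₂/∂z = 6*x*y - 6*x*z
(∇×G)₂ = ∂G₁/∂z − ∂G₃/∂x = 2*x^2 + 6*x*z - 2
(∇×G)₃ = ∂G₂/∂x − ∂G₁/∂y = -6*y*z - y + 3*z^2
∇×G = (6*x*y - 6*x*z, 2*x^2 + 6*x*z - 2, -6*y*z - y + 3*z^2)
At (1, -2, -1): (-6, -6, -7).

(-6, -6, -7)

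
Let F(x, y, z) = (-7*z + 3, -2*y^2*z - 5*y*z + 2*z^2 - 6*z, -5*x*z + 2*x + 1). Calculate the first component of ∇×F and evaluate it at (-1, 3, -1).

43

(∇×F)_1 = ∂F₃/∂y − ∂F₂/∂z
= 0 − (-2*y^2 - 5*y + 4*z - 6)
= 2*y^2 + 5*y - 4*z + 6
At (-1, 3, -1): 43.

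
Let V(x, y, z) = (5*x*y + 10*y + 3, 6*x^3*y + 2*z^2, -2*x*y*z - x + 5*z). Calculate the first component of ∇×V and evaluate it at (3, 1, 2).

(∇×V)_1 = ∂V₃/∂y − ∂V₂/∂z
= -2*x*z − (4*z)
= -2*x*z - 4*z
At (3, 1, 2): -20.

-20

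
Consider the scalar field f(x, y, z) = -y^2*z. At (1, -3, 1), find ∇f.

(0, 6, -9)

∂f/∂x = 0
∂f/∂y = -2*y*z
∂f/∂z = -y^2
∇f = (0, -2*y*z, -y^2)
At (1, -3, 1): (0, 6, -9).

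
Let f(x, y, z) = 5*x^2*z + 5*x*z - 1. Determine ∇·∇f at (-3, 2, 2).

∂²f/∂x² = 10*z
∂²f/∂y² = 0
∂²f/∂z² = 0
∇²f = 10*z
At (-3, 2, 2): 20.

20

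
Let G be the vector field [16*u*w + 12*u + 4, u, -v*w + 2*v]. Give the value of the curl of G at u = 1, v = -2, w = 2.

(0, 16, 1)

(∇×G)₁ = ∂G₃/∂v − ∂G₂/∂w = -w + 2
(∇×G)₂ = ∂G₁/∂w − ∂G₃/∂u = 16*u
(∇×G)₃ = ∂G₂/∂u − ∂G₁/∂v = 1
∇×G = (-w + 2, 16*u, 1)
At (1, -2, 2): (0, 16, 1).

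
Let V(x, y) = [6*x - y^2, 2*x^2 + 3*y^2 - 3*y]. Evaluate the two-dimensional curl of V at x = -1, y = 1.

-2

∂V₂/∂x = 4*x
∂V₁/∂y = -2*y
Scalar curl = 4*x + 2*y
At (-1, 1): -2.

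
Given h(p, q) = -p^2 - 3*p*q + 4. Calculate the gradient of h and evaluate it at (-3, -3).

∂h/∂p = -2*p - 3*q
∂h/∂q = -3*p
∇h = (-2*p - 3*q, -3*p)
At (-3, -3): (15, 9).

(15, 9)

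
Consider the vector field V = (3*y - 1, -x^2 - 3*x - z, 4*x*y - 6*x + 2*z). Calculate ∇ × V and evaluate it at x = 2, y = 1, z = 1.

(9, 2, -10)

(∇×V)₁ = ∂V₃/∂y − ∂V₂/∂z = 4*x + 1
(∇×V)₂ = ∂V₁/∂z − ∂V₃/∂x = -4*y + 6
(∇×V)₃ = ∂V₂/∂x − ∂V₁/∂y = -2*x - 6
∇×V = (4*x + 1, -4*y + 6, -2*x - 6)
At (2, 1, 1): (9, 2, -10).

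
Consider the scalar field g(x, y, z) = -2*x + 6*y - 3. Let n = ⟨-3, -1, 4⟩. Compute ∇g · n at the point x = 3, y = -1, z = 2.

0

∂g/∂x = -2
∂g/∂y = 6
∂g/∂z = 0
∇g at (3, -1, 2) = (-2, 6, 0)
∇g · n = (-2)(-3) + (6)(-1) + (0)(4) = 0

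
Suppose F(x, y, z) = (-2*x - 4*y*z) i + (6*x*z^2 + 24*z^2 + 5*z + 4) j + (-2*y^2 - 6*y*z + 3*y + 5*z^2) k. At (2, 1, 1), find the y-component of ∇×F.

(∇×F)_2 = ∂F₁/∂z − ∂F₃/∂x
= -4*y − (0)
= -4*y
At (2, 1, 1): -4.

-4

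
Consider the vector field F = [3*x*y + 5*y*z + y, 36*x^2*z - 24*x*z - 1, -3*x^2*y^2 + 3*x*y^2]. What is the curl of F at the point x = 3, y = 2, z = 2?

(-324, 70, 364)

(∇×F)₁ = ∂F₃/∂y − ∂F₂/∂z = -6*x^2*y - 36*x^2 + 6*x*y + 24*x
(∇×F)₂ = ∂F₁/∂z − ∂F₃/∂x = 6*x*y^2 - 3*y^2 + 5*y
(∇×F)₃ = ∂F₂/∂x − ∂F₁/∂y = 72*x*z - 3*x - 29*z - 1
∇×F = (-6*x^2*y - 36*x^2 + 6*x*y + 24*x, 6*x*y^2 - 3*y^2 + 5*y, 72*x*z - 3*x - 29*z - 1)
At (3, 2, 2): (-324, 70, 364).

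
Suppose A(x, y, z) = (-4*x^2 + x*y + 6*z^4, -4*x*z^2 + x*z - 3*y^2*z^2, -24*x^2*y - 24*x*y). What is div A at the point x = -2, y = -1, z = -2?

39

∂A₁/∂x = -8*x + y
∂A₂/∂y = -6*y*z^2
∂A₃/∂z = 0
∇·A = -8*x - 6*y*z^2 + y
At (-2, -1, -2): 39.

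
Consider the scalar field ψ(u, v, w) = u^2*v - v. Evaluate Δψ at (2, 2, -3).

4

∂²ψ/∂u² = 2*v
∂²ψ/∂v² = 0
∂²ψ/∂w² = 0
∇²ψ = 2*v
At (2, 2, -3): 4.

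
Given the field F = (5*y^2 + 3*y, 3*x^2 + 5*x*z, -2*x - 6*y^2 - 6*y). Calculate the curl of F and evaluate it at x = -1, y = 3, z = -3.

(-37, 2, -54)

(∇×F)₁ = ∂F₃/∂y − ∂F₂/∂z = -5*x - 12*y - 6
(∇×F)₂ = ∂F₁/∂z − ∂F₃/∂x = 2
(∇×F)₃ = ∂F₂/∂x − ∂F₁/∂y = 6*x - 10*y + 5*z - 3
∇×F = (-5*x - 12*y - 6, 2, 6*x - 10*y + 5*z - 3)
At (-1, 3, -3): (-37, 2, -54).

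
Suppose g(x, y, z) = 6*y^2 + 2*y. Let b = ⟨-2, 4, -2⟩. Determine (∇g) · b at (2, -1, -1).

-40

∂g/∂x = 0
∂g/∂y = 12*y + 2
∂g/∂z = 0
∇g at (2, -1, -1) = (0, -10, 0)
∇g · b = (0)(-2) + (-10)(4) + (0)(-2) = -40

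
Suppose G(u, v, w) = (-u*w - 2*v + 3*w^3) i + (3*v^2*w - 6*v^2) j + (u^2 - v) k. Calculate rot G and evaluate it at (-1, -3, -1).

(∇×G)₁ = ∂G₃/∂v − ∂G₂/∂w = -3*v^2 - 1
(∇×G)₂ = ∂G₁/∂w − ∂G₃/∂u = -3*u + 9*w^2
(∇×G)₃ = ∂G₂/∂u − ∂G₁/∂v = 2
∇×G = (-3*v^2 - 1, -3*u + 9*w^2, 2)
At (-1, -3, -1): (-28, 12, 2).

(-28, 12, 2)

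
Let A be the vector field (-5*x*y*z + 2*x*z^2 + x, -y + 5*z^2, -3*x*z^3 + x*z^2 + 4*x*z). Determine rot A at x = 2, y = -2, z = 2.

(∇×A)₁ = ∂A₃/∂y − ∂A₂/∂z = -10*z
(∇×A)₂ = ∂A₁/∂z − ∂A₃/∂x = -5*x*y + 4*x*z + 3*z^3 - z^2 - 4*z
(∇×A)₃ = ∂A₂/∂x − ∂A₁/∂y = 5*x*z
∇×A = (-10*z, -5*x*y + 4*x*z + 3*z^3 - z^2 - 4*z, 5*x*z)
At (2, -2, 2): (-20, 48, 20).

(-20, 48, 20)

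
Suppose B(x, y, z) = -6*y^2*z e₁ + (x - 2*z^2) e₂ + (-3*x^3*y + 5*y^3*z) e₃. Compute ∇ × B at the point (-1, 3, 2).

(∇×B)₁ = ∂B₃/∂y − ∂B₂/∂z = -3*x^3 + 15*y^2*z + 4*z
(∇×B)₂ = ∂B₁/∂z − ∂B₃/∂x = 9*x^2*y - 6*y^2
(∇×B)₃ = ∂B₂/∂x − ∂B₁/∂y = 12*y*z + 1
∇×B = (-3*x^3 + 15*y^2*z + 4*z, 9*x^2*y - 6*y^2, 12*y*z + 1)
At (-1, 3, 2): (281, -27, 73).

(281, -27, 73)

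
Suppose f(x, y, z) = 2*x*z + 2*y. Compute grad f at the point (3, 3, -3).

∂f/∂x = 2*z
∂f/∂y = 2
∂f/∂z = 2*x
∇f = (2*z, 2, 2*x)
At (3, 3, -3): (-6, 2, 6).

(-6, 2, 6)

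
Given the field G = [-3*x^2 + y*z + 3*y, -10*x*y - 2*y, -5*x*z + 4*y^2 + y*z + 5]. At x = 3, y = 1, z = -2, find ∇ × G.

(∇×G)₁ = ∂G₃/∂y − ∂G₂/∂z = 8*y + z
(∇×G)₂ = ∂G₁/∂z − ∂G₃/∂x = y + 5*z
(∇×G)₃ = ∂G₂/∂x − ∂G₁/∂y = -10*y - z - 3
∇×G = (8*y + z, y + 5*z, -10*y - z - 3)
At (3, 1, -2): (6, -9, -11).

(6, -9, -11)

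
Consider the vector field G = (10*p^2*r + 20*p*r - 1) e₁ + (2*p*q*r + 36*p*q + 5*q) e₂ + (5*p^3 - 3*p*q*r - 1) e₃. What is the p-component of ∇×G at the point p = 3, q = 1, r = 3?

(∇×G)_1 = ∂G₃/∂q − ∂G₂/∂r
= -3*p*r − (2*p*q)
= -2*p*q - 3*p*r
At (3, 1, 3): -33.

-33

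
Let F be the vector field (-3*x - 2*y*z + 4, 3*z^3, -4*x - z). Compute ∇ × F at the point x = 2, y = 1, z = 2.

(-36, 2, 4)

(∇×F)₁ = ∂F₃/∂y − ∂F₂/∂z = -9*z^2
(∇×F)₂ = ∂F₁/∂z − ∂F₃/∂x = -2*y + 4
(∇×F)₃ = ∂F₂/∂x − ∂F₁/∂y = 2*z
∇×F = (-9*z^2, -2*y + 4, 2*z)
At (2, 1, 2): (-36, 2, 4).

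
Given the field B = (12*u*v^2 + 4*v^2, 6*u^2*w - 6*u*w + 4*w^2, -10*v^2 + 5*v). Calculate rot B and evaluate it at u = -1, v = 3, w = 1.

(-75, 0, 30)

(∇×B)₁ = ∂B₃/∂v − ∂B₂/∂w = -6*u^2 + 6*u - 20*v - 8*w + 5
(∇×B)₂ = ∂B₁/∂w − ∂B₃/∂u = 0
(∇×B)₃ = ∂B₂/∂u − ∂B₁/∂v = -24*u*v + 12*u*w - 8*v - 6*w
∇×B = (-6*u^2 + 6*u - 20*v - 8*w + 5, 0, -24*u*v + 12*u*w - 8*v - 6*w)
At (-1, 3, 1): (-75, 0, 30).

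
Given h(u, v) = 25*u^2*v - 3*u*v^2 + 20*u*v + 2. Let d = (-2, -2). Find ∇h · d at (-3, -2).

-754

∂h/∂u = 50*u*v - 3*v^2 + 20*v
∂h/∂v = 25*u^2 - 6*u*v + 20*u
∇h at (-3, -2) = (248, 129)
∇h · d = (248)(-2) + (129)(-2) = -754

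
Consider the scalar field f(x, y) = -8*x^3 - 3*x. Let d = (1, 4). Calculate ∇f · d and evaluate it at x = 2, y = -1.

∂f/∂x = -24*x^2 - 3
∂f/∂y = 0
∇f at (2, -1) = (-99, 0)
∇f · d = (-99)(1) + (0)(4) = -99

-99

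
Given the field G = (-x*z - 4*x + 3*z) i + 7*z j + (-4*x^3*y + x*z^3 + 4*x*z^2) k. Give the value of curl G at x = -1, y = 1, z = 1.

(-3, 11, 0)

(∇×G)₁ = ∂G₃/∂y − ∂G₂/∂z = -4*x^3 - 7
(∇×G)₂ = ∂G₁/∂z − ∂G₃/∂x = 12*x^2*y - x - z^3 - 4*z^2 + 3
(∇×G)₃ = ∂G₂/∂x − ∂G₁/∂y = 0
∇×G = (-4*x^3 - 7, 12*x^2*y - x - z^3 - 4*z^2 + 3, 0)
At (-1, 1, 1): (-3, 11, 0).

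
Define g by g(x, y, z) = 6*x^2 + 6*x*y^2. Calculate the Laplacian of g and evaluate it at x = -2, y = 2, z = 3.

∂²g/∂x² = 12
∂²g/∂y² = 12*x
∂²g/∂z² = 0
∇²g = 12*x + 12
At (-2, 2, 3): -12.

-12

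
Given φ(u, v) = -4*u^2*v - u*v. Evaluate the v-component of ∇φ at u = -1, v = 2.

-3

(∇φ)_2 = ∂φ/∂v = -4*u^2 - u
At (-1, 2): -3.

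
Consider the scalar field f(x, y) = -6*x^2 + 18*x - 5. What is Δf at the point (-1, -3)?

∂²f/∂x² = -12
∂²f/∂y² = 0
∇²f = -12
At (-1, -3): -12.

-12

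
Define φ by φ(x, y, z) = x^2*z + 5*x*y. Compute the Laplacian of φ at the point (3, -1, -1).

-2

∂²φ/∂x² = 2*z
∂²φ/∂y² = 0
∂²φ/∂z² = 0
∇²φ = 2*z
At (3, -1, -1): -2.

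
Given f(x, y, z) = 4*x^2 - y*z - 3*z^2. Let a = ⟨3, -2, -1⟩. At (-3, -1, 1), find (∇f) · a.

-65

∂f/∂x = 8*x
∂f/∂y = -z
∂f/∂z = -y - 6*z
∇f at (-3, -1, 1) = (-24, -1, -5)
∇f · a = (-24)(3) + (-1)(-2) + (-5)(-1) = -65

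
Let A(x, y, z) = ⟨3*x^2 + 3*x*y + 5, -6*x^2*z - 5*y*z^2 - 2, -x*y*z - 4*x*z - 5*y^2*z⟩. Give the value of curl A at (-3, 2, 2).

(∇×A)₁ = ∂A₃/∂y − ∂A₂/∂z = 6*x^2 - x*z
(∇×A)₂ = ∂A₁/∂z − ∂A₃/∂x = y*z + 4*z
(∇×A)₃ = ∂A₂/∂x − ∂A₁/∂y = -12*x*z - 3*x
∇×A = (6*x^2 - x*z, y*z + 4*z, -12*x*z - 3*x)
At (-3, 2, 2): (60, 12, 81).

(60, 12, 81)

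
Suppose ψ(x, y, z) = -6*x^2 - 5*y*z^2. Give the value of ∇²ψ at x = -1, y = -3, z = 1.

∂²ψ/∂x² = -12
∂²ψ/∂y² = 0
∂²ψ/∂z² = -10*y
∇²ψ = -10*y - 12
At (-1, -3, 1): 18.

18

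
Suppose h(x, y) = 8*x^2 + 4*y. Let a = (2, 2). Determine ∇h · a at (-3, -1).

-88

∂h/∂x = 16*x
∂h/∂y = 4
∇h at (-3, -1) = (-48, 4)
∇h · a = (-48)(2) + (4)(2) = -88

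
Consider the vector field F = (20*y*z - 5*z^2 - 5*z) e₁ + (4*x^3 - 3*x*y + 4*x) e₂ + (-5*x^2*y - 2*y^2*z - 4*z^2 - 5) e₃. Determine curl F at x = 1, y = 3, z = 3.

(-41, 55, -53)

(∇×F)₁ = ∂F₃/∂y − ∂F₂/∂z = -5*x^2 - 4*y*z
(∇×F)₂ = ∂F₁/∂z − ∂F₃/∂x = 10*x*y + 20*y - 10*z - 5
(∇×F)₃ = ∂F₂/∂x − ∂F₁/∂y = 12*x^2 - 3*y - 20*z + 4
∇×F = (-5*x^2 - 4*y*z, 10*x*y + 20*y - 10*z - 5, 12*x^2 - 3*y - 20*z + 4)
At (1, 3, 3): (-41, 55, -53).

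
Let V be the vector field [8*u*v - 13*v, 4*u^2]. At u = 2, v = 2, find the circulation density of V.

∂V₂/∂u = 8*u
∂V₁/∂v = 8*u - 13
Scalar curl = 13
At (2, 2): 13.

13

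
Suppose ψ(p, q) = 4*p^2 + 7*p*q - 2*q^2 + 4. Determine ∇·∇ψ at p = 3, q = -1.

4

∂²ψ/∂p² = 8
∂²ψ/∂q² = -4
∇²ψ = 4
At (3, -1): 4.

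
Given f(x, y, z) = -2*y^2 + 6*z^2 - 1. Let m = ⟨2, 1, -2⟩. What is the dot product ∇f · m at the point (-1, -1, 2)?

∂f/∂x = 0
∂f/∂y = -4*y
∂f/∂z = 12*z
∇f at (-1, -1, 2) = (0, 4, 24)
∇f · m = (0)(2) + (4)(1) + (24)(-2) = -44

-44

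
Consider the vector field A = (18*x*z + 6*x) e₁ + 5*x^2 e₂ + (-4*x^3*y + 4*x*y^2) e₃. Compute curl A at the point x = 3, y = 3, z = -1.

(∇×A)₁ = ∂A₃/∂y − ∂A₂/∂z = -4*x^3 + 8*x*y
(∇×A)₂ = ∂A₁/∂z − ∂A₃/∂x = 12*x^2*y + 18*x - 4*y^2
(∇×A)₃ = ∂A₂/∂x − ∂A₁/∂y = 10*x
∇×A = (-4*x^3 + 8*x*y, 12*x^2*y + 18*x - 4*y^2, 10*x)
At (3, 3, -1): (-36, 342, 30).

(-36, 342, 30)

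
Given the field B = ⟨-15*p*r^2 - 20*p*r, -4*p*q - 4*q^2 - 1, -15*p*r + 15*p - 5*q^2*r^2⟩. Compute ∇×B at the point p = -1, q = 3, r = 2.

(∇×B)₁ = ∂B₃/∂q − ∂B₂/∂r = -10*q*r^2
(∇×B)₂ = ∂B₁/∂r − ∂B₃/∂p = -30*p*r - 20*p + 15*r - 15
(∇×B)₃ = ∂B₂/∂p − ∂B₁/∂q = -4*q
∇×B = (-10*q*r^2, -30*p*r - 20*p + 15*r - 15, -4*q)
At (-1, 3, 2): (-120, 95, -12).

(-120, 95, -12)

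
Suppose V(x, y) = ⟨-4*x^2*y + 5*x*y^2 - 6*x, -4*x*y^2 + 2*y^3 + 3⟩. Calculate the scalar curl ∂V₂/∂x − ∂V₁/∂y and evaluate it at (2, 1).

∂V₂/∂x = -4*y^2
∂V₁/∂y = -4*x^2 + 10*x*y
Scalar curl = 4*x^2 - 10*x*y - 4*y^2
At (2, 1): -8.

-8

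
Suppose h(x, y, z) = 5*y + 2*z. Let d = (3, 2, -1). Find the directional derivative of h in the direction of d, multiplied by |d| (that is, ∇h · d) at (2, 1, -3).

∂h/∂x = 0
∂h/∂y = 5
∂h/∂z = 2
∇h at (2, 1, -3) = (0, 5, 2)
∇h · d = (0)(3) + (5)(2) + (2)(-1) = 8

8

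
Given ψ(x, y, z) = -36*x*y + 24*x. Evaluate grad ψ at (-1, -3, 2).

(132, 36, 0)

∂ψ/∂x = -36*y + 24
∂ψ/∂y = -36*x
∂ψ/∂z = 0
∇ψ = (-36*y + 24, -36*x, 0)
At (-1, -3, 2): (132, 36, 0).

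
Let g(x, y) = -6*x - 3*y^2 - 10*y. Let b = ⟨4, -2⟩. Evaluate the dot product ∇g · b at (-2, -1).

∂g/∂x = -6
∂g/∂y = -6*y - 10
∇g at (-2, -1) = (-6, -4)
∇g · b = (-6)(4) + (-4)(-2) = -16

-16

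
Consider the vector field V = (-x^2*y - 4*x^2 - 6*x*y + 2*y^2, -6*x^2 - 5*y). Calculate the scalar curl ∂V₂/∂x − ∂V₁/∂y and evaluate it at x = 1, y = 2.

∂V₂/∂x = -12*x
∂V₁/∂y = -x^2 - 6*x + 4*y
Scalar curl = x^2 - 6*x - 4*y
At (1, 2): -13.

-13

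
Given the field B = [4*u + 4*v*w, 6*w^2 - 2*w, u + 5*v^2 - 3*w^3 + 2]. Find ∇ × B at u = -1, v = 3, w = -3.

(68, 11, 12)

(∇×B)₁ = ∂B₃/∂v − ∂B₂/∂w = 10*v - 12*w + 2
(∇×B)₂ = ∂B₁/∂w − ∂B₃/∂u = 4*v - 1
(∇×B)₃ = ∂B₂/∂u − ∂B₁/∂v = -4*w
∇×B = (10*v - 12*w + 2, 4*v - 1, -4*w)
At (-1, 3, -3): (68, 11, 12).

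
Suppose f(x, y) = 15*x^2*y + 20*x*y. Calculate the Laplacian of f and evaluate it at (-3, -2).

∂²f/∂x² = 30*y
∂²f/∂y² = 0
∇²f = 30*y
At (-3, -2): -60.

-60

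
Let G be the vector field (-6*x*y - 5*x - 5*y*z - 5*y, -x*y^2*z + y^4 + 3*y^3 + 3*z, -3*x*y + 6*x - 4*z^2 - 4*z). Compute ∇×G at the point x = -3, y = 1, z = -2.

(∇×G)₁ = ∂G₃/∂y − ∂G₂/∂z = x*y^2 - 3*x - 3
(∇×G)₂ = ∂G₁/∂z − ∂G₃/∂x = -2*y - 6
(∇×G)₃ = ∂G₂/∂x − ∂G₁/∂y = 6*x - y^2*z + 5*z + 5
∇×G = (x*y^2 - 3*x - 3, -2*y - 6, 6*x - y^2*z + 5*z + 5)
At (-3, 1, -2): (3, -8, -21).

(3, -8, -21)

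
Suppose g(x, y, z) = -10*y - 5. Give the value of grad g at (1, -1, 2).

(0, -10, 0)

∂g/∂x = 0
∂g/∂y = -10
∂g/∂z = 0
∇g = (0, -10, 0)
At (1, -1, 2): (0, -10, 0).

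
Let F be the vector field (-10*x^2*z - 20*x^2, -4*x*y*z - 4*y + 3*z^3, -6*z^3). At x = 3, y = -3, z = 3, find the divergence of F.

∂F₁/∂x = -20*x*z - 40*x
∂F₂/∂y = -4*x*z - 4
∂F₃/∂z = -18*z^2
∇·F = -24*x*z - 40*x - 18*z^2 - 4
At (3, -3, 3): -502.

-502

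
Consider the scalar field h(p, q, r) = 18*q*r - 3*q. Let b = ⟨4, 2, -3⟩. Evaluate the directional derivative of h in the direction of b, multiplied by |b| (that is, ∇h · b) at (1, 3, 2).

∂h/∂p = 0
∂h/∂q = 18*r - 3
∂h/∂r = 18*q
∇h at (1, 3, 2) = (0, 33, 54)
∇h · b = (0)(4) + (33)(2) + (54)(-3) = -96

-96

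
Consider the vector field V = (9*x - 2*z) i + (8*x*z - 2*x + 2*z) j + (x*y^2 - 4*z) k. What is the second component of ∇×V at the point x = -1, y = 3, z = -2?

-11

(∇×V)_2 = ∂V₁/∂z − ∂V₃/∂x
= -2 − (y^2)
= -y^2 - 2
At (-1, 3, -2): -11.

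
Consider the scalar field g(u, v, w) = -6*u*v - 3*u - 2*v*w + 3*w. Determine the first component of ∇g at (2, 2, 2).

-15

(∇g)_1 = ∂g/∂u = -6*v - 3
At (2, 2, 2): -15.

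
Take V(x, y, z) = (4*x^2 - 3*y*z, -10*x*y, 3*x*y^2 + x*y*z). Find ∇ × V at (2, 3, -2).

(∇×V)₁ = ∂V₃/∂y − ∂V₂/∂z = 6*x*y + x*z
(∇×V)₂ = ∂V₁/∂z − ∂V₃/∂x = -3*y^2 - y*z - 3*y
(∇×V)₃ = ∂V₂/∂x − ∂V₁/∂y = -10*y + 3*z
∇×V = (6*x*y + x*z, -3*y^2 - y*z - 3*y, -10*y + 3*z)
At (2, 3, -2): (32, -30, -36).

(32, -30, -36)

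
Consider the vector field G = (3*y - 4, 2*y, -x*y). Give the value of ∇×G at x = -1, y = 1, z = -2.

(1, 1, -3)

(∇×G)₁ = ∂G₃/∂y − ∂G₂/∂z = -x
(∇×G)₂ = ∂G₁/∂z − ∂G₃/∂x = y
(∇×G)₃ = ∂G₂/∂x − ∂G₁/∂y = -3
∇×G = (-x, y, -3)
At (-1, 1, -2): (1, 1, -3).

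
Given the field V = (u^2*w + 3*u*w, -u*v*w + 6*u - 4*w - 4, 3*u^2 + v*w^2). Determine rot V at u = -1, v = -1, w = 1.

(∇×V)₁ = ∂V₃/∂v − ∂V₂/∂w = u*v + w^2 + 4
(∇×V)₂ = ∂V₁/∂w − ∂V₃/∂u = u^2 - 3*u
(∇×V)₃ = ∂V₂/∂u − ∂V₁/∂v = -v*w + 6
∇×V = (u*v + w^2 + 4, u^2 - 3*u, -v*w + 6)
At (-1, -1, 1): (6, 4, 7).

(6, 4, 7)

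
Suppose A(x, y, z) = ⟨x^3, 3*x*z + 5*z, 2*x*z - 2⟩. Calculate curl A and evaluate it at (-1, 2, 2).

(∇×A)₁ = ∂A₃/∂y − ∂A₂/∂z = -3*x - 5
(∇×A)₂ = ∂A₁/∂z − ∂A₃/∂x = -2*z
(∇×A)₃ = ∂A₂/∂x − ∂A₁/∂y = 3*z
∇×A = (-3*x - 5, -2*z, 3*z)
At (-1, 2, 2): (-2, -4, 6).

(-2, -4, 6)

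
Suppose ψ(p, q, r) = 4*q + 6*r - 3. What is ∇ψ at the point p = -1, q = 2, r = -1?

∂ψ/∂p = 0
∂ψ/∂q = 4
∂ψ/∂r = 6
∇ψ = (0, 4, 6)
At (-1, 2, -1): (0, 4, 6).

(0, 4, 6)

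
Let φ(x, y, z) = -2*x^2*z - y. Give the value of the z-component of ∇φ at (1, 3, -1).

(∇φ)_3 = ∂φ/∂z = -2*x^2
At (1, 3, -1): -2.

-2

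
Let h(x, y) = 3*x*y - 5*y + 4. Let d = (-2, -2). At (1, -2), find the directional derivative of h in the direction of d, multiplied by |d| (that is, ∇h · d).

16

∂h/∂x = 3*y
∂h/∂y = 3*x - 5
∇h at (1, -2) = (-6, -2)
∇h · d = (-6)(-2) + (-2)(-2) = 16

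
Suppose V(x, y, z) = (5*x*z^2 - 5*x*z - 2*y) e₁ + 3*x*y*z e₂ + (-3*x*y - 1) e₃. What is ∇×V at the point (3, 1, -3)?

(∇×V)₁ = ∂V₃/∂y − ∂V₂/∂z = -3*x*y - 3*x
(∇×V)₂ = ∂V₁/∂z − ∂V₃/∂x = 10*x*z - 5*x + 3*y
(∇×V)₃ = ∂V₂/∂x − ∂V₁/∂y = 3*y*z + 2
∇×V = (-3*x*y - 3*x, 10*x*z - 5*x + 3*y, 3*y*z + 2)
At (3, 1, -3): (-18, -102, -7).

(-18, -102, -7)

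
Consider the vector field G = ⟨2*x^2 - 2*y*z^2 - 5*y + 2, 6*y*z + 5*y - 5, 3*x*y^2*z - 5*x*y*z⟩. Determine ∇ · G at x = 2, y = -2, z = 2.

69

∂G₁/∂x = 4*x
∂G₂/∂y = 6*z + 5
∂G₃/∂z = 3*x*y^2 - 5*x*y
∇·G = 3*x*y^2 - 5*x*y + 4*x + 6*z + 5
At (2, -2, 2): 69.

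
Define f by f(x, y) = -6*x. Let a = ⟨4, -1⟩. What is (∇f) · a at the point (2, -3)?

∂f/∂x = -6
∂f/∂y = 0
∇f at (2, -3) = (-6, 0)
∇f · a = (-6)(4) + (0)(-1) = -24

-24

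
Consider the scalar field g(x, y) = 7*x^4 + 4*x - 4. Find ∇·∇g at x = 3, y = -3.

∂²g/∂x² = 84*x^2
∂²g/∂y² = 0
∇²g = 84*x^2
At (3, -3): 756.

756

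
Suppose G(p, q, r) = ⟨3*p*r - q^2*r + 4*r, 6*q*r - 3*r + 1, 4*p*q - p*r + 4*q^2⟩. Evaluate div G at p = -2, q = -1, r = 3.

∂G₁/∂p = 3*r
∂G₂/∂q = 6*r
∂G₃/∂r = -p
∇·G = -p + 9*r
At (-2, -1, 3): 29.

29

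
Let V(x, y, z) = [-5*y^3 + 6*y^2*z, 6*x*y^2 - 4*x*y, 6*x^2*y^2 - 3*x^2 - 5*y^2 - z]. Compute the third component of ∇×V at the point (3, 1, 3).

(∇×V)_3 = ∂V₂/∂x − ∂V₁/∂y
= 6*y^2 - 4*y − (-15*y^2 + 12*y*z)
= 21*y^2 - 12*y*z - 4*y
At (3, 1, 3): -19.

-19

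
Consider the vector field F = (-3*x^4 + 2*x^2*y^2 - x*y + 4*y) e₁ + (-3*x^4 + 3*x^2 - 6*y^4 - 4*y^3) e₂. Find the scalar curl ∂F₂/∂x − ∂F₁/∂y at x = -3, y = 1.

∂F₂/∂x = -12*x^3 + 6*x
∂F₁/∂y = 4*x^2*y - x + 4
Scalar curl = -12*x^3 - 4*x^2*y + 7*x - 4
At (-3, 1): 263.

263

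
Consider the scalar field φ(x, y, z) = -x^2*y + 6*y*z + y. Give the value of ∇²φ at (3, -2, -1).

4

∂²φ/∂x² = -2*y
∂²φ/∂y² = 0
∂²φ/∂z² = 0
∇²φ = -2*y
At (3, -2, -1): 4.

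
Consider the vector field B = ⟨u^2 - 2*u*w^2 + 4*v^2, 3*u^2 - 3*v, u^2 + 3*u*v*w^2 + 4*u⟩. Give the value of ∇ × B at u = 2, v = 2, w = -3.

(54, -38, -4)

(∇×B)₁ = ∂B₃/∂v − ∂B₂/∂w = 3*u*w^2
(∇×B)₂ = ∂B₁/∂w − ∂B₃/∂u = -4*u*w - 2*u - 3*v*w^2 - 4
(∇×B)₃ = ∂B₂/∂u − ∂B₁/∂v = 6*u - 8*v
∇×B = (3*u*w^2, -4*u*w - 2*u - 3*v*w^2 - 4, 6*u - 8*v)
At (2, 2, -3): (54, -38, -4).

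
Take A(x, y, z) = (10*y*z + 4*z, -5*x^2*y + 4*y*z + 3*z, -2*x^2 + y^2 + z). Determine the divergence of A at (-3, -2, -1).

∂A₁/∂x = 0
∂A₂/∂y = -5*x^2 + 4*z
∂A₃/∂z = 1
∇·A = -5*x^2 + 4*z + 1
At (-3, -2, -1): -48.

-48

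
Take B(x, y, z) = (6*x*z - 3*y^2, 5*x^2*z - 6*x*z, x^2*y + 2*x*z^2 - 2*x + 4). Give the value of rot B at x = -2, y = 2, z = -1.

(-28, -4, 38)

(∇×B)₁ = ∂B₃/∂y − ∂B₂/∂z = -4*x^2 + 6*x
(∇×B)₂ = ∂B₁/∂z − ∂B₃/∂x = -2*x*y + 6*x - 2*z^2 + 2
(∇×B)₃ = ∂B₂/∂x − ∂B₁/∂y = 10*x*z + 6*y - 6*z
∇×B = (-4*x^2 + 6*x, -2*x*y + 6*x - 2*z^2 + 2, 10*x*z + 6*y - 6*z)
At (-2, 2, -1): (-28, -4, 38).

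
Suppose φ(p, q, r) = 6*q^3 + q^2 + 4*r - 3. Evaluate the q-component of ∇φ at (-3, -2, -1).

68

(∇φ)_2 = ∂φ/∂q = 18*q^2 + 2*q
At (-3, -2, -1): 68.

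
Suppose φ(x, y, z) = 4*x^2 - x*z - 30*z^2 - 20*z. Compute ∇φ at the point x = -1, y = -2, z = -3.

(-5, 0, 161)

∂φ/∂x = 8*x - z
∂φ/∂y = 0
∂φ/∂z = -x - 60*z - 20
∇φ = (8*x - z, 0, -x - 60*z - 20)
At (-1, -2, -3): (-5, 0, 161).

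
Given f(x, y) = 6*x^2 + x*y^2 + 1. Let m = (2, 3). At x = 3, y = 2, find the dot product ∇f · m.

116

∂f/∂x = 12*x + y^2
∂f/∂y = 2*x*y
∇f at (3, 2) = (40, 12)
∇f · m = (40)(2) + (12)(3) = 116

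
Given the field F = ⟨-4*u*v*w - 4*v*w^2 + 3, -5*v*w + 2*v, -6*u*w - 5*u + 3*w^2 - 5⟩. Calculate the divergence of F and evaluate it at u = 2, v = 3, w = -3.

∂F₁/∂u = -4*v*w
∂F₂/∂v = -5*w + 2
∂F₃/∂w = -6*u + 6*w
∇·F = -6*u - 4*v*w + w + 2
At (2, 3, -3): 23.

23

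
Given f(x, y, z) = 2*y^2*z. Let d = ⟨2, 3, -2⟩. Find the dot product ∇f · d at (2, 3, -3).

∂f/∂x = 0
∂f/∂y = 4*y*z
∂f/∂z = 2*y^2
∇f at (2, 3, -3) = (0, -36, 18)
∇f · d = (0)(2) + (-36)(3) + (18)(-2) = -144

-144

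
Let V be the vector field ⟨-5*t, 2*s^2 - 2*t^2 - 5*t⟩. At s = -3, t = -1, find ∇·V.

∂V₁/∂s = 0
∂V₂/∂t = -4*t - 5
∇·V = -4*t - 5
At (-3, -1): -1.

-1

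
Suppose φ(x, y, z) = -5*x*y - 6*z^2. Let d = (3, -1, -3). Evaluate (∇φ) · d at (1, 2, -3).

-133

∂φ/∂x = -5*y
∂φ/∂y = -5*x
∂φ/∂z = -12*z
∇φ at (1, 2, -3) = (-10, -5, 36)
∇φ · d = (-10)(3) + (-5)(-1) + (36)(-3) = -133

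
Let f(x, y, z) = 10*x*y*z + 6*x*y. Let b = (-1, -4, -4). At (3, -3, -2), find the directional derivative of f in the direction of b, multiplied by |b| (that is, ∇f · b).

∂f/∂x = 10*y*z + 6*y
∂f/∂y = 10*x*z + 6*x
∂f/∂z = 10*x*y
∇f at (3, -3, -2) = (42, -42, -90)
∇f · b = (42)(-1) + (-42)(-4) + (-90)(-4) = 486

486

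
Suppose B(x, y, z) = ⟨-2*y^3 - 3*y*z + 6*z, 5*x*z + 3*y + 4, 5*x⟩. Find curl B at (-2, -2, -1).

(∇×B)₁ = ∂B₃/∂y − ∂B₂/∂z = -5*x
(∇×B)₂ = ∂B₁/∂z − ∂B₃/∂x = -3*y + 1
(∇×B)₃ = ∂B₂/∂x − ∂B₁/∂y = 6*y^2 + 8*z
∇×B = (-5*x, -3*y + 1, 6*y^2 + 8*z)
At (-2, -2, -1): (10, 7, 16).

(10, 7, 16)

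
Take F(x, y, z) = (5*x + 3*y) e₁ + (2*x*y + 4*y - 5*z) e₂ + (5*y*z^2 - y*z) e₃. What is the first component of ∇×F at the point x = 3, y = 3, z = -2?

(∇×F)_1 = ∂F₃/∂y − ∂F₂/∂z
= 5*z^2 - z − (-5)
= 5*z^2 - z + 5
At (3, 3, -2): 27.

27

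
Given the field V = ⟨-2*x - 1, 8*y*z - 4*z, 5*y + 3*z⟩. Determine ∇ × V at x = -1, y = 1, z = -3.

(1, 0, 0)

(∇×V)₁ = ∂V₃/∂y − ∂V₂/∂z = -8*y + 9
(∇×V)₂ = ∂V₁/∂z − ∂V₃/∂x = 0
(∇×V)₃ = ∂V₂/∂x − ∂V₁/∂y = 0
∇×V = (-8*y + 9, 0, 0)
At (-1, 1, -3): (1, 0, 0).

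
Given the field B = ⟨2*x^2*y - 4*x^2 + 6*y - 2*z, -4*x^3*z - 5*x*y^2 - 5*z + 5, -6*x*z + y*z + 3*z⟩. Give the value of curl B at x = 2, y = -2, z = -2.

(35, -14, 62)

(∇×B)₁ = ∂B₃/∂y − ∂B₂/∂z = 4*x^3 + z + 5
(∇×B)₂ = ∂B₁/∂z − ∂B₃/∂x = 6*z - 2
(∇×B)₃ = ∂B₂/∂x − ∂B₁/∂y = -12*x^2*z - 2*x^2 - 5*y^2 - 6
∇×B = (4*x^3 + z + 5, 6*z - 2, -12*x^2*z - 2*x^2 - 5*y^2 - 6)
At (2, -2, -2): (35, -14, 62).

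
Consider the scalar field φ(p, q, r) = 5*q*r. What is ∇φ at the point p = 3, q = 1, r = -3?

(0, -15, 5)

∂φ/∂p = 0
∂φ/∂q = 5*r
∂φ/∂r = 5*q
∇φ = (0, 5*r, 5*q)
At (3, 1, -3): (0, -15, 5).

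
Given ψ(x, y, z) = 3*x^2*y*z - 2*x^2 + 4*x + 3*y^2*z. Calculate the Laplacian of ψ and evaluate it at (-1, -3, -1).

∂²ψ/∂x² = 2*(3*y*z - 2)
∂²ψ/∂y² = 6*z
∂²ψ/∂z² = 0
∇²ψ = 6*y*z + 6*z - 4
At (-1, -3, -1): 8.

8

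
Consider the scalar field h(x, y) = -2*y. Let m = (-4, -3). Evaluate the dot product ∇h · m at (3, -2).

6

∂h/∂x = 0
∂h/∂y = -2
∇h at (3, -2) = (0, -2)
∇h · m = (0)(-4) + (-2)(-3) = 6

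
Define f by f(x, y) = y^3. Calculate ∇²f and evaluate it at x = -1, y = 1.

6

∂²f/∂x² = 0
∂²f/∂y² = 6*y
∇²f = 6*y
At (-1, 1): 6.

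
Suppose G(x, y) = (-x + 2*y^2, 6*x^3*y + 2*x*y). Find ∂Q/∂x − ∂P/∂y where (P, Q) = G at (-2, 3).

∂G₂/∂x = 18*x^2*y + 2*y
∂G₁/∂y = 4*y
Scalar curl = 18*x^2*y - 2*y
At (-2, 3): 210.

210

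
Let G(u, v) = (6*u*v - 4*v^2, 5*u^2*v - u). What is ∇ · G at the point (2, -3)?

∂G₁/∂u = 6*v
∂G₂/∂v = 5*u^2
∇·G = 5*u^2 + 6*v
At (2, -3): 2.

2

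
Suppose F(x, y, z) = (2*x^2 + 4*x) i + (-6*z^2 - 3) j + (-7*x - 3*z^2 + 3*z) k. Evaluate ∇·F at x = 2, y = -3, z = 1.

9

∂F₁/∂x = 4*x + 4
∂F₂/∂y = 0
∂F₃/∂z = -6*z + 3
∇·F = 4*x - 6*z + 7
At (2, -3, 1): 9.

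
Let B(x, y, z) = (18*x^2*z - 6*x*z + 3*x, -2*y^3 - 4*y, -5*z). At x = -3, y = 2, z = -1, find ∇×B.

(∇×B)₁ = ∂B₃/∂y − ∂B₂/∂z = 0
(∇×B)₂ = ∂B₁/∂z − ∂B₃/∂x = 18*x^2 - 6*x
(∇×B)₃ = ∂B₂/∂x − ∂B₁/∂y = 0
∇×B = (0, 18*x^2 - 6*x, 0)
At (-3, 2, -1): (0, 180, 0).

(0, 180, 0)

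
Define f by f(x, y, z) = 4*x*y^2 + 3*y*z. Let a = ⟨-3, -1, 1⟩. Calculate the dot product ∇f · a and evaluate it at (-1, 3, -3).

-66

∂f/∂x = 4*y^2
∂f/∂y = 8*x*y + 3*z
∂f/∂z = 3*y
∇f at (-1, 3, -3) = (36, -33, 9)
∇f · a = (36)(-3) + (-33)(-1) + (9)(1) = -66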